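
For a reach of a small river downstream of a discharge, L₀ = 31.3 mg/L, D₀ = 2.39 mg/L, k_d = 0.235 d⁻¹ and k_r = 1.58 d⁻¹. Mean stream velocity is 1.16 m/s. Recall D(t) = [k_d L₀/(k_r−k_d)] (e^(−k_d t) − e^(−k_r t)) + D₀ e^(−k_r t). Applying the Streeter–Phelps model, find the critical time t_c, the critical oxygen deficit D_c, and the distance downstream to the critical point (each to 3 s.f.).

t_c = [1/(k_r−k_d)] ln[(k_r/k_d)(1 − D₀(k_r−k_d)/(k_d L₀))]
= [1/(1.58−0.235)] ln[(1.58/0.235)(1 − 2.39×1.345/(0.235×31.3))]
= (1/1.345) ln[6.723 × 0.5630] = 0.7435 × ln(3.785) = 0.7435 × 1.331 = 0.9896 d.
L(t_c) = L₀ e^(−k_d t_c) = 31.3 × 0.7925 = 24.81 mg/L, and at the critical point k_r D_c = k_d L, so D_c = (0.235/1.58) × 24.81 = 3.689 mg/L.
x_c = v t_c = 1.16 m/s × 0.9896 d × 86400 s/d = 99190 m ≈ 99.2 km.

t_c ≈ 0.990 d; D_c ≈ 3.69 mg/L; x_c ≈ 99.2 km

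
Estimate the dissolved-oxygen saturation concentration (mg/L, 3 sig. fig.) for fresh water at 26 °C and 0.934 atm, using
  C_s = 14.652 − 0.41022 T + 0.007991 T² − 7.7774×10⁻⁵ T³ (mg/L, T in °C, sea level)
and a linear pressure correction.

C_s ≈ 7.49 mg/L

At sea level: C_s = 14.652 − 0.41022×26 + 0.007991×26² − 7.7774×10⁻⁵×26³ = 8.021 mg/L.
Pressure correction: C_s' = 8.021 × 0.934 = 7.492 mg/L.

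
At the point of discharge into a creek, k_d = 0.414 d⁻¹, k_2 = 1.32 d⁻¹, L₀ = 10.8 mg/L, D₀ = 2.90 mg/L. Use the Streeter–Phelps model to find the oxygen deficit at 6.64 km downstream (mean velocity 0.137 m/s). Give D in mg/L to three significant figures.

D ≈ 2.94 mg/L

Travel time t = x/v = 6.64 km / (0.137 m/s) = 6640 m / 0.137 m/s = 48470 s = 0.5610 d.
k_d L₀/(k_2−k_d) = 0.414×10.8/(1.32−0.414) = 4.471/0.9060 = 4.935 mg/L.
e^(−k_d t) = e^(−0.414×0.5610) = 0.7928; e^(−k_2 t) = e^(−1.32×0.5610) = 0.4769.
D = 4.935 × (0.7928 − 0.4769) + 2.90 × 0.4769 = 1.559 + 1.383 = 2.942 mg/L.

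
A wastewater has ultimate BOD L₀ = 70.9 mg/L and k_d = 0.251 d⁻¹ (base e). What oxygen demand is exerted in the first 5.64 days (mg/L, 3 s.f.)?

y ≈ 53.7 mg/L

y_t = L₀(1 − e^(−k_d t)) = 70.9 × (1 − e^(−0.251×5.64))
= 70.9 × (1 − 0.2428) = 70.9 × 0.7572 = 53.69 mg/L.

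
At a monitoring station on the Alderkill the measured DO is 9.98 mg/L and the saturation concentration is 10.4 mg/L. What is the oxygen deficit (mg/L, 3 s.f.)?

D = C_s − C = 10.4 − 9.98 = 0.420 mg/L.

D ≈ 0.420 mg/L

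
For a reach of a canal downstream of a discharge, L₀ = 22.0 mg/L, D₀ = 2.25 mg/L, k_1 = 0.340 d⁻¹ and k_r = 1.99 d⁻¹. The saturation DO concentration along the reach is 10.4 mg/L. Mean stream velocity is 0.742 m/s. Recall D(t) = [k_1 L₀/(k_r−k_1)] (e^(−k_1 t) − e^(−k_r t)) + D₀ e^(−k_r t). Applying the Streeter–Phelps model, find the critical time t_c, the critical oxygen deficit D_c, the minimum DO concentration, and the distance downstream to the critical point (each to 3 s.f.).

At the critical point dD/dt = 0, so k_1 L₀ e^(−k_1 t) = k_r D. Substituting D(t) from the Streeter–Phelps equation and solving for t gives
t_c = ln[(k_r/k_1)(1 − D₀(k_r−k_1)/(k_1 L₀))] / (k_r−k_1).
Here k_r−k_1 = 1.650 d⁻¹ and 1 − D₀(k_r−k_1)/(k_1 L₀) = 1 − 2.25×1.650/(0.340×22.0) = 0.5037, so
t_c = ln(5.853 × 0.5037) / 1.650 = 1.081 / 1.650 = 0.6552 d.
D_c = (k_1/k_r) L₀ e^(−k_1 t_c) = (0.340/1.99) × 22.0 × e^(−0.340×0.6552) = 0.1709 × 22.0 × 0.8003 = 3.008 mg/L.
Minimum DO = C_s − D_c = 10.4 − 3.008 = 7.392 mg/L.
x_c = v t_c = 0.742 m/s × 0.6552 d × 86400 s/d = 42010 m ≈ 42.0 km.

t_c ≈ 0.655 d; D_c ≈ 3.01 mg/L; min DO ≈ 7.39 mg/L; x_c ≈ 42.0 km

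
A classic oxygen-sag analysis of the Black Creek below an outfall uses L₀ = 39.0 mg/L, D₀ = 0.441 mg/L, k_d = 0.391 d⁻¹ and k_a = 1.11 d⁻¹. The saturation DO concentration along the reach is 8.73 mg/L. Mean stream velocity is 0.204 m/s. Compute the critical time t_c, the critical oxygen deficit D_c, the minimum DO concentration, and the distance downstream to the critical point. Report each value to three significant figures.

t_c ≈ 1.42 d; D_c ≈ 7.88 mg/L; min DO ≈ 0.851 mg/L; x_c ≈ 25.1 km

At the critical point dD/dt = 0, so k_d L₀ e^(−k_d t) = k_a D. Substituting D(t) from the Streeter–Phelps equation and solving for t gives
t_c = ln[(k_a/k_d)(1 − D₀(k_a−k_d)/(k_d L₀))] / (k_a−k_d).
Here k_a−k_d = 0.7190 d⁻¹ and 1 − D₀(k_a−k_d)/(k_d L₀) = 1 − 0.441×0.7190/(0.391×39.0) = 0.9792, so
t_c = ln(2.839 × 0.9792) / 0.7190 = 1.022 / 0.7190 = 1.422 d.
L(t_c) = L₀ e^(−k_d t_c) = 39.0 × 0.5735 = 22.37 mg/L, and at the critical point k_a D_c = k_d L, so D_c = (0.391/1.11) × 22.37 = 7.879 mg/L.
Minimum DO = C_s − D_c = 8.73 − 7.879 = 0.8513 mg/L.
x_c = v t_c = 0.204 m/s × 1.422 d × 86400 s/d = 25060 m ≈ 25.1 km.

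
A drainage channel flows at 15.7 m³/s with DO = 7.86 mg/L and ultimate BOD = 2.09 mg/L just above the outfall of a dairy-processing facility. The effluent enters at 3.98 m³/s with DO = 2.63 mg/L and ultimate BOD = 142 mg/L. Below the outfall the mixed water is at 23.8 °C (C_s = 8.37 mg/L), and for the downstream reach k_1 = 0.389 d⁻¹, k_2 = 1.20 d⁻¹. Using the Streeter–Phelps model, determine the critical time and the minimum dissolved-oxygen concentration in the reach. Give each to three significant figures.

Mixed DO = (15.7×7.86 + 3.98×2.63)/(15.7+3.98) = 133.9/19.68 = 6.802 mg/L.
Mixed L₀ = (15.7×2.09 + 3.98×142)/(19.68) = 598.0/19.68 = 30.38 mg/L.
Initial deficit D₀ = C_s − DO₀ = 8.37 − 6.802 = 1.568 mg/L.
t_c = (1/0.8110) ln[(1.20/0.389)(1 − 1.568×0.8110/(0.389×30.38))] = 1.233 × ln(2.753) = 1.249 d.
D_c = (0.389/1.20) × 30.38 × e^(−0.389×1.249) = 0.3242 × 30.38 × 0.6152 = 6.060 mg/L.
Minimum DO = 8.37 − 6.060 = 2.310 mg/L.

t_c ≈ 1.25 d; minimum DO ≈ 2.31 mg/L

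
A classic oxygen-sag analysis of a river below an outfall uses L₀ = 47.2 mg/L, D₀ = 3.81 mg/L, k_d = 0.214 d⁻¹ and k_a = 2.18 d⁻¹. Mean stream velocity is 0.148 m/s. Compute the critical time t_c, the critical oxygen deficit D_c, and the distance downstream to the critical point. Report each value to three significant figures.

t_c ≈ 0.492 d; D_c ≈ 4.17 mg/L; x_c ≈ 6.30 km

At the critical point dD/dt = 0, so k_d L₀ e^(−k_d t) = k_a D. Substituting D(t) from the Streeter–Phelps equation and solving for t gives
t_c = ln[(k_a/k_d)(1 − D₀(k_a−k_d)/(k_d L₀))] / (k_a−k_d).
Here k_a−k_d = 1.966 d⁻¹ and 1 − D₀(k_a−k_d)/(k_d L₀) = 1 − 3.81×1.966/(0.214×47.2) = 0.2584, so
t_c = ln(10.19 × 0.2584) / 1.966 = 0.9680 / 1.966 = 0.4924 d.
D_c = (k_d/k_a) L₀ e^(−k_d t_c) = (0.214/2.18) × 47.2 × e^(−0.214×0.4924) = 0.09817 × 47.2 × 0.9000 = 4.170 mg/L.
x_c = v t_c = 0.148 m/s × 0.4924 d × 86400 s/d = 6296 m ≈ 6.30 km.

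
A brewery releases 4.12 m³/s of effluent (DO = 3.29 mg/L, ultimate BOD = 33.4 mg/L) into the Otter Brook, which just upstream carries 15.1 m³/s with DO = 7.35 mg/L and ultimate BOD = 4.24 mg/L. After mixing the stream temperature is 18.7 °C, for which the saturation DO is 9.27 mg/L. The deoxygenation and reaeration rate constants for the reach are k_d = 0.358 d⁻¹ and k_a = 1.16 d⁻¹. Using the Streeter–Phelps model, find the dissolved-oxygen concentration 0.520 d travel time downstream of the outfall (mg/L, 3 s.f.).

Mixed DO = (15.1×7.35 + 4.12×3.29)/(15.1+4.12) = 124.5/19.22 = 6.480 mg/L.
Mixed L₀ = (15.1×4.24 + 4.12×33.4)/(19.22) = 201.6/19.22 = 10.49 mg/L.
Initial deficit D₀ = C_s − DO₀ = 9.27 − 6.480 = 2.790 mg/L.
D(0.520) = [0.358×10.49/(1.16−0.358)](e^(−0.358×0.520) − e^(−1.16×0.520)) + 2.790 e^(−1.16×0.520)
= 4.683 × (0.8301 − 0.5471) + 2.790 × 0.5471 = 2.852 mg/L.
DO = 9.27 − 2.852 = 6.418 mg/L.

DO ≈ 6.42 mg/L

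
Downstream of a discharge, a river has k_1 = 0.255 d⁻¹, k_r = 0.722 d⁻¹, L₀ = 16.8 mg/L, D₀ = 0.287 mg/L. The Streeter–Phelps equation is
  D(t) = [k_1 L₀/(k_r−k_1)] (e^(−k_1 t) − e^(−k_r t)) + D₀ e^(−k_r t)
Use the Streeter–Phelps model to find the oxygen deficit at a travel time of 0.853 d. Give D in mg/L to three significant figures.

k_1 L₀/(k_r−k_1) = 0.255×16.8/(0.722−0.255) = 4.284/0.4670 = 9.173 mg/L.
e^(−k_1 t) = e^(−0.255×0.8530) = 0.8045; e^(−k_r t) = e^(−0.722×0.8530) = 0.5402.
D = 9.173 × (0.8045 − 0.5402) + 0.287 × 0.5402 = 2.425 + 0.1550 = 2.580 mg/L.

D ≈ 2.58 mg/L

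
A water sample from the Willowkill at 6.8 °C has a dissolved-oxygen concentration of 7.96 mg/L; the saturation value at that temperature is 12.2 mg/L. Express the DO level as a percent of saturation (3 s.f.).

% saturation = C/C_s × 100 = 7.96/12.2 × 100 = 65.2 %.

65.2 % saturation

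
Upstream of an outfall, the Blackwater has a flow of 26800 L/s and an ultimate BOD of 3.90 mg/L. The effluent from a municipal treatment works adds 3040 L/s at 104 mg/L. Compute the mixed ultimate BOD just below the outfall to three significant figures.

Flow-weighted mixing: C = (Q_r C_r + Q_w C_w)/(Q_r + Q_w)
= (26800×3.90 + 3040×104)/(26800 + 3040) = 420700/29840 = 14.10 mg/L.

14.1 mg/L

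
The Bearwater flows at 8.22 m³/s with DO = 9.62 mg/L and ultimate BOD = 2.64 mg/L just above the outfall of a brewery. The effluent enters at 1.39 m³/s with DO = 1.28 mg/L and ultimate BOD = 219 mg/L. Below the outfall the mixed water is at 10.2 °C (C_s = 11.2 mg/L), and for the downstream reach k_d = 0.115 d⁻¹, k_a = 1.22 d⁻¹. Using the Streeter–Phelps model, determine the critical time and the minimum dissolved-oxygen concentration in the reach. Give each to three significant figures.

t_c ≈ 0.729 d; minimum DO ≈ 8.26 mg/L

Mixed DO = (8.22×9.62 + 1.39×1.28)/(8.22+1.39) = 80.86/9.610 = 8.414 mg/L.
Mixed L₀ = (8.22×2.64 + 1.39×219)/(9.610) = 326.1/9.610 = 33.93 mg/L.
Initial deficit D₀ = C_s − DO₀ = 11.2 − 8.414 = 2.786 mg/L.
t_c = (1/1.105) ln[(1.22/0.115)(1 − 2.786×1.105/(0.115×33.93))] = 0.9050 × ln(2.239) = 0.7294 d.
D_c = (0.115/1.22) × 33.93 × e^(−0.115×0.7294) = 0.09426 × 33.93 × 0.9195 = 2.941 mg/L.
Minimum DO = 11.2 − 2.941 = 8.259 mg/L.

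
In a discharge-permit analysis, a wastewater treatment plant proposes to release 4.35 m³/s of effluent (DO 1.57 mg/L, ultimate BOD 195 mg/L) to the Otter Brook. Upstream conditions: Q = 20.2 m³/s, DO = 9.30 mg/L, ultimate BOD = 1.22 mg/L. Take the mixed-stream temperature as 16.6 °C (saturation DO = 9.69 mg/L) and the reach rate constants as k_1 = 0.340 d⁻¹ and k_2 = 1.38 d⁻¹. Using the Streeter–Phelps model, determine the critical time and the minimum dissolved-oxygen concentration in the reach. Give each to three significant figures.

t_c ≈ 1.19 d; minimum DO ≈ 3.84 mg/L

Mixed DO = (20.2×9.30 + 4.35×1.57)/(20.2+4.35) = 194.7/24.55 = 7.930 mg/L.
Mixed L₀ = (20.2×1.22 + 4.35×195)/(24.55) = 872.9/24.55 = 35.56 mg/L.
Initial deficit D₀ = C_s − DO₀ = 9.69 − 7.930 = 1.760 mg/L.
t_c = (1/1.040) ln[(1.38/0.340)(1 − 1.760×1.040/(0.340×35.56))] = 0.9615 × ln(3.444) = 1.189 d.
D_c = (0.340/1.38) × 35.56 × e^(−0.340×1.189) = 0.2464 × 35.56 × 0.6674 = 5.847 mg/L.
Minimum DO = 9.69 − 5.847 = 3.843 mg/L.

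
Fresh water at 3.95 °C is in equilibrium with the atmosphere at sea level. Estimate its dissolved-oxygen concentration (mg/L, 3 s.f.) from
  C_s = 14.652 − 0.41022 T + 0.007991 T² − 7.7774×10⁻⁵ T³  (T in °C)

C_s = 14.652 − 0.41022×3.95 + 0.007991×3.95² − 7.7774×10⁻⁵×3.95³ = 13.15 mg/L.

C_s ≈ 13.2 mg/L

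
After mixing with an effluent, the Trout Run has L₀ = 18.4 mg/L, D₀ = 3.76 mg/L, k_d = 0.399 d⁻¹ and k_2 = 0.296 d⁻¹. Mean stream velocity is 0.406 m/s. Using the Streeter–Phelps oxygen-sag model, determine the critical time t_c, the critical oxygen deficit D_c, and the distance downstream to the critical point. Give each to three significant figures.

At the critical point dD/dt = 0, so k_d L₀ e^(−k_d t) = k_2 D. Substituting D(t) from the Streeter–Phelps equation and solving for t gives
t_c = ln[(k_2/k_d)(1 − D₀(k_2−k_d)/(k_d L₀))] / (k_2−k_d).
Here k_2−k_d = -0.1030 d⁻¹ and 1 − D₀(k_2−k_d)/(k_d L₀) = 1 − 3.76×-0.1030/(0.399×18.4) = 1.053, so
t_c = ln(0.7419 × 1.053) / -0.1030 = -0.2472 / -0.1030 = 2.400 d.
D_c = (k_d/k_2) L₀ e^(−k_d t_c) = (0.399/0.296) × 18.4 × e^(−0.399×2.400) = 1.348 × 18.4 × 0.3838 = 9.520 mg/L.
x_c = v t_c = 0.406 m/s × 2.400 d × 86400 s/d = 84190 m ≈ 84.2 km.

t_c ≈ 2.40 d; D_c ≈ 9.52 mg/L; x_c ≈ 84.2 km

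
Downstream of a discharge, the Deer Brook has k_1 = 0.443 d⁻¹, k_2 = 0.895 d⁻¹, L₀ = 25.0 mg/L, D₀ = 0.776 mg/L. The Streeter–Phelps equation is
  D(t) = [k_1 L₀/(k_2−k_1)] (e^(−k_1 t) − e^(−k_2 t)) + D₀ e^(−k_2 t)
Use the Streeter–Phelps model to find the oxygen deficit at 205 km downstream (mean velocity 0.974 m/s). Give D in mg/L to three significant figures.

D ≈ 5.65 mg/L

Travel time t = x/v = 205 km / (0.974 m/s) = 205000 m / 0.974 m/s = 210500 s = 2.436 d.
k_1 L₀/(k_2−k_1) = 0.443×25.0/(0.895−0.443) = 11.07/0.4520 = 24.50 mg/L.
e^(−k_1 t) = e^(−0.443×2.436) = 0.3399; e^(−k_2 t) = e^(−0.895×2.436) = 0.1130.
D = 24.50 × (0.3399 − 0.1130) + 0.776 × 0.1130 = 5.559 + 0.08770 = 5.646 mg/L.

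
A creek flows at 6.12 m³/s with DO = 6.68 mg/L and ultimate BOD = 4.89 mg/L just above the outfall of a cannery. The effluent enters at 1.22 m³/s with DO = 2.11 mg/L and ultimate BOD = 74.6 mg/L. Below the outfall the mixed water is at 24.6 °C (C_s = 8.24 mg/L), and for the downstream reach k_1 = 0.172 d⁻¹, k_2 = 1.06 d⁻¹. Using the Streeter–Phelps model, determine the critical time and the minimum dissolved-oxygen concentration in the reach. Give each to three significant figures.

Mixed DO = (6.12×6.68 + 1.22×2.11)/(6.12+1.22) = 43.46/7.340 = 5.920 mg/L.
Mixed L₀ = (6.12×4.89 + 1.22×74.6)/(7.340) = 120.9/7.340 = 16.48 mg/L.
Initial deficit D₀ = C_s − DO₀ = 8.24 − 5.920 = 2.320 mg/L.
t_c = (1/0.8880) ln[(1.06/0.172)(1 − 2.320×0.8880/(0.172×16.48))] = 1.126 × ln(1.684) = 0.5866 d.
D_c = (0.172/1.06) × 16.48 × e^(−0.172×0.5866) = 0.1623 × 16.48 × 0.9040 = 2.417 mg/L.
Minimum DO = 8.24 − 2.417 = 5.823 mg/L.

t_c ≈ 0.587 d; minimum DO ≈ 5.82 mg/L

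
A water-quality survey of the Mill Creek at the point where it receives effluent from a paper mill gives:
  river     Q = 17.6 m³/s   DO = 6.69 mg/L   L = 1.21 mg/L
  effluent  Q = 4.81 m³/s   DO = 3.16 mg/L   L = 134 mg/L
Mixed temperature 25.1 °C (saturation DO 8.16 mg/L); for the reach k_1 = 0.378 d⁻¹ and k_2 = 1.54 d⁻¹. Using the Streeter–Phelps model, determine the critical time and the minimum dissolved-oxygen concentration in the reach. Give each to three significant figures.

Mixed DO = (17.6×6.69 + 4.81×3.16)/(17.6+4.81) = 132.9/22.41 = 5.932 mg/L.
Mixed L₀ = (17.6×1.21 + 4.81×134)/(22.41) = 665.8/22.41 = 29.71 mg/L.
Initial deficit D₀ = C_s − DO₀ = 8.16 − 5.932 = 2.228 mg/L.
t_c = (1/1.162) ln[(1.54/0.378)(1 − 2.228×1.162/(0.378×29.71))] = 0.8606 × ln(3.135) = 0.9833 d.
D_c = (0.378/1.54) × 29.71 × e^(−0.378×0.9833) = 0.2455 × 29.71 × 0.6896 = 5.029 mg/L.
Minimum DO = 8.16 − 5.029 = 3.131 mg/L.

t_c ≈ 0.983 d; minimum DO ≈ 3.13 mg/L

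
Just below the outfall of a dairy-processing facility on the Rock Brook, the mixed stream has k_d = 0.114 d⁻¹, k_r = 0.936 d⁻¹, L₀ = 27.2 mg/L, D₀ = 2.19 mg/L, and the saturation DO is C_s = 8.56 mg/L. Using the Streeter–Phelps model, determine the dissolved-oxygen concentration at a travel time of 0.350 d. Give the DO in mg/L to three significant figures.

k_d L₀/(k_r−k_d) = 0.114×27.2/(0.936−0.114) = 3.101/0.8220 = 3.772 mg/L.
e^(−k_d t) = e^(−0.114×0.3500) = 0.9609; e^(−k_r t) = e^(−0.936×0.3500) = 0.7207.
D = 3.772 × (0.9609 − 0.7207) + 2.19 × 0.7207 = 0.9062 + 1.578 = 2.484 mg/L.
DO = C_s − D = 8.56 − 2.484 = 6.076 mg/L.

DO ≈ 6.08 mg/L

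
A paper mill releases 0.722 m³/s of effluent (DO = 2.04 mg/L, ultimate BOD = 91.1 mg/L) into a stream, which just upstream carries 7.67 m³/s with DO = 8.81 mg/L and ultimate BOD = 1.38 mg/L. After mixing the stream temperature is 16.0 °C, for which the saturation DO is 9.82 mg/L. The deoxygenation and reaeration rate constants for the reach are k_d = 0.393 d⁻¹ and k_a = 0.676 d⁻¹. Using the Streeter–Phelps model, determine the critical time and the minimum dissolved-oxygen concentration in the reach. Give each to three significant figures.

Mixed DO = (7.67×8.81 + 0.722×2.04)/(7.67+0.722) = 69.05/8.392 = 8.228 mg/L.
Mixed L₀ = (7.67×1.38 + 0.722×91.1)/(8.392) = 76.36/8.392 = 9.099 mg/L.
Initial deficit D₀ = C_s − DO₀ = 9.82 − 8.228 = 1.592 mg/L.
t_c = (1/0.2830) ln[(0.676/0.393)(1 − 1.592×0.2830/(0.393×9.099))] = 3.534 × ln(1.503) = 1.441 d.
D_c = (0.393/0.676) × 9.099 × e^(−0.393×1.441) = 0.5814 × 9.099 × 0.5677 = 3.003 mg/L.
Minimum DO = 9.82 − 3.003 = 6.817 mg/L.

t_c ≈ 1.44 d; minimum DO ≈ 6.82 mg/L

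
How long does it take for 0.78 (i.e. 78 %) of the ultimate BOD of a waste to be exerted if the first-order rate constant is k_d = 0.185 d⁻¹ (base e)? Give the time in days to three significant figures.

y/L₀ = 1 − e^(−k_d t) = 0.78 ⇒ e^(−k_d t) = 0.220
t = −ln(0.220) / 0.185 = 1.514 / 0.185 = 8.184 d.

t ≈ 8.18 d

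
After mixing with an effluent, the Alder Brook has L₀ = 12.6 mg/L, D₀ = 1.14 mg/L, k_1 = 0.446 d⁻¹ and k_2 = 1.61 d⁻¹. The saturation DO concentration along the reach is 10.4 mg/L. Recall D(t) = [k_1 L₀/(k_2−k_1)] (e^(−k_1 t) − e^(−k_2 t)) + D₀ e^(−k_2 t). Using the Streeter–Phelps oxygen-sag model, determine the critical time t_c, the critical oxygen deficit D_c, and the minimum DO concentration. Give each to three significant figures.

At the critical point dD/dt = 0, so k_1 L₀ e^(−k_1 t) = k_2 D. Substituting D(t) from the Streeter–Phelps equation and solving for t gives
t_c = ln[(k_2/k_1)(1 − D₀(k_2−k_1)/(k_1 L₀))] / (k_2−k_1).
Here k_2−k_1 = 1.164 d⁻¹ and 1 − D₀(k_2−k_1)/(k_1 L₀) = 1 − 1.14×1.164/(0.446×12.6) = 0.7639, so
t_c = ln(3.610 × 0.7639) / 1.164 = 1.014 / 1.164 = 0.8714 d.
L(t_c) = L₀ e^(−k_1 t_c) = 12.6 × 0.6780 = 8.542 mg/L, and at the critical point k_2 D_c = k_1 L, so D_c = (0.446/1.61) × 8.542 = 2.366 mg/L.
Minimum DO = C_s − D_c = 10.4 − 2.366 = 8.034 mg/L.

t_c ≈ 0.871 d; D_c ≈ 2.37 mg/L; min DO ≈ 8.03 mg/L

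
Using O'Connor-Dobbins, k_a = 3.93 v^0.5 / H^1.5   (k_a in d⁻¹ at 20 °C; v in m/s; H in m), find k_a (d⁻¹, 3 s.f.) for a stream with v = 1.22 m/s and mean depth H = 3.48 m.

k_a = 3.93 × 1.22^0.5 / 3.48^1.5 = 3.93 × 1.105 / 6.492 = 0.6687 d⁻¹.

k_a ≈ 0.669 d⁻¹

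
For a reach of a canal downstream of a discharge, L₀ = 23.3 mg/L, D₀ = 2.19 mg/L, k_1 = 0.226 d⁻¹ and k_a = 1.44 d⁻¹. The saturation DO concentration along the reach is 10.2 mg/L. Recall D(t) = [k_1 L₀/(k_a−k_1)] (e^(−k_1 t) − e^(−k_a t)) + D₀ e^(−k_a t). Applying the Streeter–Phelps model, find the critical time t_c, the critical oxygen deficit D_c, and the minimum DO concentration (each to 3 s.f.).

At the critical point dD/dt = 0, so k_1 L₀ e^(−k_1 t) = k_a D. Substituting D(t) from the Streeter–Phelps equation and solving for t gives
t_c = ln[(k_a/k_1)(1 − D₀(k_a−k_1)/(k_1 L₀))] / (k_a−k_1).
Here k_a−k_1 = 1.214 d⁻¹ and 1 − D₀(k_a−k_1)/(k_1 L₀) = 1 − 2.19×1.214/(0.226×23.3) = 0.4951, so
t_c = ln(6.372 × 0.4951) / 1.214 = 1.149 / 1.214 = 0.9464 d.
D_c = (k_1/k_a) L₀ e^(−k_1 t_c) = (0.226/1.44) × 23.3 × e^(−0.226×0.9464) = 0.1569 × 23.3 × 0.8074 = 2.953 mg/L.
Minimum DO = C_s − D_c = 10.2 − 2.953 = 7.247 mg/L.

t_c ≈ 0.946 d; D_c ≈ 2.95 mg/L; min DO ≈ 7.25 mg/L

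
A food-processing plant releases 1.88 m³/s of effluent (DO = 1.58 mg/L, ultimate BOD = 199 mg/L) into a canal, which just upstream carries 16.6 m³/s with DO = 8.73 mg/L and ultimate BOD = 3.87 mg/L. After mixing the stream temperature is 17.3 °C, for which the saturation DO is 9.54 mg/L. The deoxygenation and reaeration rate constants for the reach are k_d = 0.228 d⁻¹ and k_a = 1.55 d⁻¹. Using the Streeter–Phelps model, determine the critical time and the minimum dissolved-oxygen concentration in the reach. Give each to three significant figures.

Mixed DO = (16.6×8.73 + 1.88×1.58)/(16.6+1.88) = 147.9/18.48 = 8.003 mg/L.
Mixed L₀ = (16.6×3.87 + 1.88×199)/(18.48) = 438.4/18.48 = 23.72 mg/L.
Initial deficit D₀ = C_s − DO₀ = 9.54 − 8.003 = 1.537 mg/L.
t_c = (1/1.322) ln[(1.55/0.228)(1 − 1.537×1.322/(0.228×23.72))] = 0.7564 × ln(4.244) = 1.093 d.
D_c = (0.228/1.55) × 23.72 × e^(−0.228×1.093) = 0.1471 × 23.72 × 0.7794 = 2.719 mg/L.
Minimum DO = 9.54 − 2.719 = 6.821 mg/L.

t_c ≈ 1.09 d; minimum DO ≈ 6.82 mg/L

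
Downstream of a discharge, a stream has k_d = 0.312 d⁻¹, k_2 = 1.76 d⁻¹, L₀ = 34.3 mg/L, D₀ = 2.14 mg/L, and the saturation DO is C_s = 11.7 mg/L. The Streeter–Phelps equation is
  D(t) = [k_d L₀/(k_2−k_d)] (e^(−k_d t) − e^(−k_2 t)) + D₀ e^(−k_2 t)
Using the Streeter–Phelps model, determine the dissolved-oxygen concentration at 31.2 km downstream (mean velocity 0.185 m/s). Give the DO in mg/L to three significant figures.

DO ≈ 7.85 mg/L

Travel time t = x/v = 31.2 km / (0.185 m/s) = 31200 m / 0.185 m/s = 168600 s = 1.952 d.
k_d L₀/(k_2−k_d) = 0.312×34.3/(1.76−0.312) = 10.70/1.448 = 7.391 mg/L.
e^(−k_d t) = e^(−0.312×1.952) = 0.5439; e^(−k_2 t) = e^(−1.76×1.952) = 0.03221.
D = 7.391 × (0.5439 − 0.03221) + 2.14 × 0.03221 = 3.782 + 0.06893 = 3.851 mg/L.
DO = C_s − D = 11.7 − 3.851 = 7.849 mg/L.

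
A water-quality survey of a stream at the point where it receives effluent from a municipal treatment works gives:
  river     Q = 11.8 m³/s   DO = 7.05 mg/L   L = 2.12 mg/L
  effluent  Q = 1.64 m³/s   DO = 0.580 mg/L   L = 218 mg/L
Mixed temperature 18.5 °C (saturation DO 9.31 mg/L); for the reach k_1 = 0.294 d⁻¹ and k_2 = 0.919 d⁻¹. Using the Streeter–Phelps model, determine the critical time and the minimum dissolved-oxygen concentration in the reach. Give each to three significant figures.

Mixed DO = (11.8×7.05 + 1.64×0.580)/(11.8+1.64) = 84.14/13.44 = 6.261 mg/L.
Mixed L₀ = (11.8×2.12 + 1.64×218)/(13.44) = 382.5/13.44 = 28.46 mg/L.
Initial deficit D₀ = C_s − DO₀ = 9.31 − 6.261 = 3.049 mg/L.
t_c = (1/0.6250) ln[(0.919/0.294)(1 − 3.049×0.6250/(0.294×28.46))] = 1.600 × ln(2.414) = 1.410 d.
D_c = (0.294/0.919) × 28.46 × e^(−0.294×1.410) = 0.3199 × 28.46 × 0.6606 = 6.016 mg/L.
Minimum DO = 9.31 − 6.016 = 3.294 mg/L.

t_c ≈ 1.41 d; minimum DO ≈ 3.29 mg/L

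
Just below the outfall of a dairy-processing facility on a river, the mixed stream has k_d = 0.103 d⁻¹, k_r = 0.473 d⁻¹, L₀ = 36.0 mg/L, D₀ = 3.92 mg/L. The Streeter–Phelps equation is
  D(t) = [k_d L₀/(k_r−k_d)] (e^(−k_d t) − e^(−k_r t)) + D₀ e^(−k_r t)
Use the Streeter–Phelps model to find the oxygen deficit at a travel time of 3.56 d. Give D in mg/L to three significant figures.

k_d L₀/(k_r−k_d) = 0.103×36.0/(0.473−0.103) = 3.708/0.3700 = 10.02 mg/L.
e^(−k_d t) = e^(−0.103×3.560) = 0.6930; e^(−k_r t) = e^(−0.473×3.560) = 0.1857.
D = 10.02 × (0.6930 − 0.1857) + 3.92 × 0.1857 = 5.085 + 0.7278 = 5.813 mg/L.

D ≈ 5.81 mg/L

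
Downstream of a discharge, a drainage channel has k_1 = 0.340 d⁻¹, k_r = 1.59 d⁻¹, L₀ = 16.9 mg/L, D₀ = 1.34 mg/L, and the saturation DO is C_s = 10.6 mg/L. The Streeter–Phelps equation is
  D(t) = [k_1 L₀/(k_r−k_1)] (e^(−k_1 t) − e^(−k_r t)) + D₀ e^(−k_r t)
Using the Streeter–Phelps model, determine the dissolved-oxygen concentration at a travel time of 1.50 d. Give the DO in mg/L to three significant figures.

DO ≈ 8.14 mg/L

k_1 L₀/(k_r−k_1) = 0.340×16.9/(1.59−0.340) = 5.746/1.250 = 4.597 mg/L.
e^(−k_1 t) = e^(−0.340×1.500) = 0.6005; e^(−k_r t) = e^(−1.59×1.500) = 0.09209.
D = 4.597 × (0.6005 − 0.09209) + 1.34 × 0.09209 = 2.337 + 0.1234 = 2.460 mg/L.
DO = C_s − D = 10.6 − 2.460 = 8.140 mg/L.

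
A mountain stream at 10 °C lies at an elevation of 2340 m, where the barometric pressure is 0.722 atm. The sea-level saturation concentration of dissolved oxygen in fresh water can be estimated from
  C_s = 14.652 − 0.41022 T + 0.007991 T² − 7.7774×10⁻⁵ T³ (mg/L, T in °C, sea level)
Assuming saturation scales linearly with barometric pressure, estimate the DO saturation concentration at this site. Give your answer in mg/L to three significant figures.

C_s ≈ 8.14 mg/L

At sea level: C_s = 14.652 − 0.41022×10 + 0.007991×10² − 7.7774×10⁻⁵×10³ = 11.27 mg/L.
Pressure correction: C_s' = 11.27 × 0.722 = 8.138 mg/L.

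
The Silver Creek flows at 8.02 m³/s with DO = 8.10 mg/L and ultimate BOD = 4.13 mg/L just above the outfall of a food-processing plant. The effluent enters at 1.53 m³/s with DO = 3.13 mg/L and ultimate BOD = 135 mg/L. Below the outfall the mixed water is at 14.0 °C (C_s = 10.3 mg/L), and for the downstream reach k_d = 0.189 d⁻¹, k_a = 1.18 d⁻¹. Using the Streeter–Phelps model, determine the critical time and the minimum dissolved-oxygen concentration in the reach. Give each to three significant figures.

t_c ≈ 0.856 d; minimum DO ≈ 6.88 mg/L

Mixed DO = (8.02×8.10 + 1.53×3.13)/(8.02+1.53) = 69.75/9.550 = 7.304 mg/L.
Mixed L₀ = (8.02×4.13 + 1.53×135)/(9.550) = 239.7/9.550 = 25.10 mg/L.
Initial deficit D₀ = C_s − DO₀ = 10.3 − 7.304 = 2.996 mg/L.
t_c = (1/0.9910) ln[(1.18/0.189)(1 − 2.996×0.9910/(0.189×25.10))] = 1.009 × ln(2.335) = 0.8557 d.
D_c = (0.189/1.18) × 25.10 × e^(−0.189×0.8557) = 0.1602 × 25.10 × 0.8507 = 3.419 mg/L.
Minimum DO = 10.3 − 3.419 = 6.881 mg/L.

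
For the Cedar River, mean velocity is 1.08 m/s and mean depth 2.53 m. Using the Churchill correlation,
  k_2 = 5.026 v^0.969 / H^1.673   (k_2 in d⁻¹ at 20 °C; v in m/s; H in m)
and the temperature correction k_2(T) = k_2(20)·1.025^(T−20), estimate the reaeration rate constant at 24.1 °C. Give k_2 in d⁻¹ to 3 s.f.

k_2 ≈ 1.27 d⁻¹

k_2(20) = 5.026 × 1.08^0.969 / 2.53^1.673 = 5.026 × 1.077 / 4.725 = 1.146 d⁻¹.
k_2(24.1) = 1.146 × 1.025^(24.1−20) = 1.146 × 1.107 = 1.268 d⁻¹.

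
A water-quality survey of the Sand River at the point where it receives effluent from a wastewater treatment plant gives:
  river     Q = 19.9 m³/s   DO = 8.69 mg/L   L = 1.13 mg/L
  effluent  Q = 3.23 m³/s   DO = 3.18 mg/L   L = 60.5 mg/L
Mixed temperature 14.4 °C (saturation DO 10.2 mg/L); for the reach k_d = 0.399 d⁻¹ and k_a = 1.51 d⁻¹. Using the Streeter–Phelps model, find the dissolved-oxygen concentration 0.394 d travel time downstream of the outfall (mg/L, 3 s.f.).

DO ≈ 7.92 mg/L

Mixed DO = (19.9×8.69 + 3.23×3.18)/(19.9+3.23) = 183.2/23.13 = 7.921 mg/L.
Mixed L₀ = (19.9×1.13 + 3.23×60.5)/(23.13) = 217.9/23.13 = 9.421 mg/L.
Initial deficit D₀ = C_s − DO₀ = 10.2 − 7.921 = 2.279 mg/L.
D(0.394) = [0.399×9.421/(1.51−0.399)](e^(−0.399×0.394) − e^(−1.51×0.394)) + 2.279 e^(−1.51×0.394)
= 3.383 × (0.8545 − 0.5516) + 2.279 × 0.5516 = 2.282 mg/L.
DO = 10.2 − 2.282 = 7.918 mg/L.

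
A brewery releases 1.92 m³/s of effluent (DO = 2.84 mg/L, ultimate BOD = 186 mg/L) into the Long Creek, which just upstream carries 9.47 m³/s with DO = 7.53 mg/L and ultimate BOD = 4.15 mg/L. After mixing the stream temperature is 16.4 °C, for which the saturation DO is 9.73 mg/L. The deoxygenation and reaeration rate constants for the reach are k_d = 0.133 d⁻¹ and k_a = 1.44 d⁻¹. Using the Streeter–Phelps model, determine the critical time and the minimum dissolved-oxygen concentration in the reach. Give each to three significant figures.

Mixed DO = (9.47×7.53 + 1.92×2.84)/(9.47+1.92) = 76.76/11.39 = 6.739 mg/L.
Mixed L₀ = (9.47×4.15 + 1.92×186)/(11.39) = 396.4/11.39 = 34.80 mg/L.
Initial deficit D₀ = C_s − DO₀ = 9.73 − 6.739 = 2.991 mg/L.
t_c = (1/1.307) ln[(1.44/0.133)(1 − 2.991×1.307/(0.133×34.80))] = 0.7651 × ln(1.685) = 0.3991 d.
D_c = (0.133/1.44) × 34.80 × e^(−0.133×0.3991) = 0.09236 × 34.80 × 0.9483 = 3.048 mg/L.
Minimum DO = 9.73 − 3.048 = 6.682 mg/L.

t_c ≈ 0.399 d; minimum DO ≈ 6.68 mg/L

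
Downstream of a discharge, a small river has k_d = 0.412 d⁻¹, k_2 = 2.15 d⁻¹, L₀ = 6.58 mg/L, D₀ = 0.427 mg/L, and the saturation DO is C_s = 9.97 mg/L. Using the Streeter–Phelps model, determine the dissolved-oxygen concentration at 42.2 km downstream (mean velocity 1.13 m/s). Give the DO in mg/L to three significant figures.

DO ≈ 9.11 mg/L

Travel time t = x/v = 42.2 km / (1.13 m/s) = 42200 m / 1.13 m/s = 37350 s = 0.4322 d.
k_d L₀/(k_2−k_d) = 0.412×6.58/(2.15−0.412) = 2.711/1.738 = 1.560 mg/L.
e^(−k_d t) = e^(−0.412×0.4322) = 0.8369; e^(−k_2 t) = e^(−2.15×0.4322) = 0.3948.
D = 1.560 × (0.8369 − 0.3948) + 0.427 × 0.3948 = 0.6895 + 0.1686 = 0.8581 mg/L.
DO = C_s − D = 9.97 − 0.8581 = 9.112 mg/L.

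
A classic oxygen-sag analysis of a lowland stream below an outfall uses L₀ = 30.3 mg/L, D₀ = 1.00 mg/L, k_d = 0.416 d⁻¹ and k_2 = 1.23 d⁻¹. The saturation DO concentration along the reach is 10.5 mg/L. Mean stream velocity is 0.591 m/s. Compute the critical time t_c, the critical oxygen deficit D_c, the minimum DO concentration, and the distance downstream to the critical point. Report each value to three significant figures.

t_c = [1/(k_2−k_d)] ln[(k_2/k_d)(1 − D₀(k_2−k_d)/(k_d L₀))]
= [1/(1.23−0.416)] ln[(1.23/0.416)(1 − 1.00×0.8140/(0.416×30.3))]
= (1/0.8140) ln[2.957 × 0.9354] = 1.229 × ln(2.766) = 1.229 × 1.017 = 1.250 d.
L(t_c) = L₀ e^(−k_d t_c) = 30.3 × 0.5946 = 18.02 mg/L, and at the critical point k_2 D_c = k_d L, so D_c = (0.416/1.23) × 18.02 = 6.093 mg/L.
Minimum DO = C_s − D_c = 10.5 − 6.093 = 4.407 mg/L.
x_c = v t_c = 0.591 m/s × 1.250 d × 86400 s/d = 63820 m ≈ 63.8 km.

t_c ≈ 1.25 d; D_c ≈ 6.09 mg/L; min DO ≈ 4.41 mg/L; x_c ≈ 63.8 km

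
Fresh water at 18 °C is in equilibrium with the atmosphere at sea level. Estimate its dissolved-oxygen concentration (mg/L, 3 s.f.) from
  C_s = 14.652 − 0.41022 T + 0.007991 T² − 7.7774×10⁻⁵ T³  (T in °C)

C_s = 14.652 − 0.41022×18 + 0.007991×18² − 7.7774×10⁻⁵×18³ = 9.404 mg/L.

C_s ≈ 9.40 mg/L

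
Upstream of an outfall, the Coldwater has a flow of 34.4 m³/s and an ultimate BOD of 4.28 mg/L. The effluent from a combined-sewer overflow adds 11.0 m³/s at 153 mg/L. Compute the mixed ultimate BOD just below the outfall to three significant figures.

Flow-weighted mixing: C = (Q_r C_r + Q_w C_w)/(Q_r + Q_w)
= (34.4×4.28 + 11.0×153)/(34.4 + 11.0) = 1830/45.40 = 40.31 mg/L.

40.3 mg/L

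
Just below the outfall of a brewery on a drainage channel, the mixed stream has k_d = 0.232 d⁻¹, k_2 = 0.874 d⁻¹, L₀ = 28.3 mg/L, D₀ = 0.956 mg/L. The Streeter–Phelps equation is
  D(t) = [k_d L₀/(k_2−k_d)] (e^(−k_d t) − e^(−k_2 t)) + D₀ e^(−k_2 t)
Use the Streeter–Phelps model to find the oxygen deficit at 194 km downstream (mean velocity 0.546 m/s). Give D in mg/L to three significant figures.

Travel time t = x/v = 194 km / (0.546 m/s) = 194000 m / 0.546 m/s = 355300 s = 4.112 d.
k_d L₀/(k_2−k_d) = 0.232×28.3/(0.874−0.232) = 6.566/0.6420 = 10.23 mg/L.
e^(−k_d t) = e^(−0.232×4.112) = 0.3852; e^(−k_2 t) = e^(−0.874×4.112) = 0.02748.
D = 10.23 × (0.3852 − 0.02748) + 0.956 × 0.02748 = 3.658 + 0.02627 = 3.684 mg/L.

D ≈ 3.68 mg/L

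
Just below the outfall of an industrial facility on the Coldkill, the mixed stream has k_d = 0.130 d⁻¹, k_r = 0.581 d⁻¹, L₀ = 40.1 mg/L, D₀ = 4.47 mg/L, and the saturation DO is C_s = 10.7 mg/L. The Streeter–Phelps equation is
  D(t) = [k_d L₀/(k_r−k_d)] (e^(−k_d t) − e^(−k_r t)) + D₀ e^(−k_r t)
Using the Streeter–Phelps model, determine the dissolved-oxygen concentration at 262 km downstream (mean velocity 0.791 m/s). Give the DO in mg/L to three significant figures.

DO ≈ 4.44 mg/L

Travel time t = x/v = 262 km / (0.791 m/s) = 262000 m / 0.791 m/s = 331200 s = 3.834 d.
k_d L₀/(k_r−k_d) = 0.130×40.1/(0.581−0.130) = 5.213/0.4510 = 11.56 mg/L.
e^(−k_d t) = e^(−0.130×3.834) = 0.6075; e^(−k_r t) = e^(−0.581×3.834) = 0.1078.
D = 11.56 × (0.6075 − 0.1078) + 4.47 × 0.1078 = 5.776 + 0.4819 = 6.258 mg/L.
DO = C_s − D = 10.7 − 6.258 = 4.442 mg/L.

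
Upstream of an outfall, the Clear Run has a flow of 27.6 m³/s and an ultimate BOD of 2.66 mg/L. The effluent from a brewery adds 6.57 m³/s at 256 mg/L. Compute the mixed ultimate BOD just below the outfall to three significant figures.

Flow-weighted mixing: C = (Q_r C_r + Q_w C_w)/(Q_r + Q_w)
= (27.6×2.66 + 6.57×256)/(27.6 + 6.57) = 1755/34.17 = 51.37 mg/L.

51.4 mg/L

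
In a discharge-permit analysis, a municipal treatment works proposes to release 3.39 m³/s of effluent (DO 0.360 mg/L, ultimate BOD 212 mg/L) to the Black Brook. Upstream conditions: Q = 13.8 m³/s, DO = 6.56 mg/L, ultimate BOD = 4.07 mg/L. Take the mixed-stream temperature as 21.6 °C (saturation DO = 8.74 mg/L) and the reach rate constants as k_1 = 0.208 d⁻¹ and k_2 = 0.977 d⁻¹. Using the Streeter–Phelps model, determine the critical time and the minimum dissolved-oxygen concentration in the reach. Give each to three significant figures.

t_c ≈ 1.59 d; minimum DO ≈ 1.84 mg/L

Mixed DO = (13.8×6.56 + 3.39×0.360)/(13.8+3.39) = 91.75/17.19 = 5.337 mg/L.
Mixed L₀ = (13.8×4.07 + 3.39×212)/(17.19) = 774.8/17.19 = 45.08 mg/L.
Initial deficit D₀ = C_s − DO₀ = 8.74 − 5.337 = 3.403 mg/L.
t_c = (1/0.7690) ln[(0.977/0.208)(1 − 3.403×0.7690/(0.208×45.08))] = 1.300 × ln(3.386) = 1.586 d.
D_c = (0.208/0.977) × 45.08 × e^(−0.208×1.586) = 0.2129 × 45.08 × 0.7190 = 6.900 mg/L.
Minimum DO = 8.74 − 6.900 = 1.840 mg/L.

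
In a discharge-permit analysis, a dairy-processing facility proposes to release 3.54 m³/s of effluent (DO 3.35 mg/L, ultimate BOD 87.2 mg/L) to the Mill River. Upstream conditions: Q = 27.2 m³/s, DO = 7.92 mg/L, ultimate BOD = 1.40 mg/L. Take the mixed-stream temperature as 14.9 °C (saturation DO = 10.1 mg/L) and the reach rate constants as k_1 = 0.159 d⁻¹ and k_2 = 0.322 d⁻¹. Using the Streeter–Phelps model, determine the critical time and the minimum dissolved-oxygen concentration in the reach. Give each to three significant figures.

t_c ≈ 2.60 d; minimum DO ≈ 6.41 mg/L

Mixed DO = (27.2×7.92 + 3.54×3.35)/(27.2+3.54) = 227.3/30.74 = 7.394 mg/L.
Mixed L₀ = (27.2×1.40 + 3.54×87.2)/(30.74) = 346.8/30.74 = 11.28 mg/L.
Initial deficit D₀ = C_s − DO₀ = 10.1 − 7.394 = 2.706 mg/L.
t_c = (1/0.1630) ln[(0.322/0.159)(1 − 2.706×0.1630/(0.159×11.28))] = 6.135 × ln(1.527) = 2.597 d.
D_c = (0.159/0.322) × 11.28 × e^(−0.159×2.597) = 0.4938 × 11.28 × 0.6617 = 3.686 mg/L.
Minimum DO = 10.1 − 3.686 = 6.414 mg/L.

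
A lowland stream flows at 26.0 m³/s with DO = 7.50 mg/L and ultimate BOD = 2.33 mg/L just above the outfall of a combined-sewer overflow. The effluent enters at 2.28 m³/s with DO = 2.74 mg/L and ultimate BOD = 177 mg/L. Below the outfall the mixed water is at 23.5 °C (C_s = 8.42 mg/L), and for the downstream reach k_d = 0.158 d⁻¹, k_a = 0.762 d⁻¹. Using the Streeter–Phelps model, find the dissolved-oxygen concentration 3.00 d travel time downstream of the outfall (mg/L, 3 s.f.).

DO ≈ 6.05 mg/L

Mixed DO = (26.0×7.50 + 2.28×2.74)/(26.0+2.28) = 201.2/28.28 = 7.116 mg/L.
Mixed L₀ = (26.0×2.33 + 2.28×177)/(28.28) = 464.1/28.28 = 16.41 mg/L.
Initial deficit D₀ = C_s − DO₀ = 8.42 − 7.116 = 1.304 mg/L.
D(3.00) = [0.158×16.41/(0.762−0.158)](e^(−0.158×3.00) − e^(−0.762×3.00)) + 1.304 e^(−0.762×3.00)
= 4.293 × (0.6225 − 0.1017) + 1.304 × 0.1017 = 2.369 mg/L.
DO = 8.42 − 2.369 = 6.051 mg/L.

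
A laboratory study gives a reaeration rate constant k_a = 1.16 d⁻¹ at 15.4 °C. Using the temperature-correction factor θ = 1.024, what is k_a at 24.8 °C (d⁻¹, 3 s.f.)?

k_a ≈ 1.45 d⁻¹

k_a(T₂) = k_a(T₁) · θ^(T₂−T₁) = 1.16 × 1.024^(24.8−15.4)
= 1.16 × 1.024^9.40 = 1.16 × 1.250 = 1.450 d⁻¹.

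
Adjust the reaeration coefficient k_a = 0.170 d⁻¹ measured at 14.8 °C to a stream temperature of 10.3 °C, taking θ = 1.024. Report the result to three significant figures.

k_a(T₂) = k_a(T₁) · θ^(T₂−T₁) = 0.170 × 1.024^(10.3−14.8)
= 0.170 × 1.024^-4.50 = 0.170 × 0.8988 = 0.1528 d⁻¹.

k_a ≈ 0.153 d⁻¹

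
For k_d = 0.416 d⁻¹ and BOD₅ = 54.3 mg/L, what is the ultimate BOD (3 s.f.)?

BOD₅ = L₀(1 − e^(−5k_d)) ⇒ L₀ = BOD₅ / (1 − e^(−5×0.416))
= 54.3 / (1 − 0.1249) = 54.3 / 0.8751 = 62.05 mg/L.

L₀ ≈ 62.1 mg/L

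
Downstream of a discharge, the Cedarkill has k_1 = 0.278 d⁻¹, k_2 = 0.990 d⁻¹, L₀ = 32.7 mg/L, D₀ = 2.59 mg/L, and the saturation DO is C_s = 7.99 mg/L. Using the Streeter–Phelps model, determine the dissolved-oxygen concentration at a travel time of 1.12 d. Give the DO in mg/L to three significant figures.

k_1 L₀/(k_2−k_1) = 0.278×32.7/(0.990−0.278) = 9.091/0.7120 = 12.77 mg/L.
e^(−k_1 t) = e^(−0.278×1.120) = 0.7325; e^(−k_2 t) = e^(−0.990×1.120) = 0.3300.
D = 12.77 × (0.7325 − 0.3300) + 2.59 × 0.3300 = 5.139 + 0.8546 = 5.994 mg/L.
DO = C_s − D = 7.99 − 5.994 = 1.996 mg/L.

DO ≈ 2.00 mg/L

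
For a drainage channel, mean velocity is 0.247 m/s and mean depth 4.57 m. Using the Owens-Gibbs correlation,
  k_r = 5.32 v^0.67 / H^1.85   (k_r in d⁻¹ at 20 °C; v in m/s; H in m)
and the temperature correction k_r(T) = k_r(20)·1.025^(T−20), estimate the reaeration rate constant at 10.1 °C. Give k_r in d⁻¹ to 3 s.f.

k_r ≈ 0.0982 d⁻¹

k_r(20) = 5.32 × 0.247^0.67 / 4.57^1.85 = 5.32 × 0.3918 / 16.63 = 0.1254 d⁻¹.
k_r(10.1) = 0.1254 × 1.025^(10.1−20) = 0.1254 × 0.7831 = 0.09818 d⁻¹.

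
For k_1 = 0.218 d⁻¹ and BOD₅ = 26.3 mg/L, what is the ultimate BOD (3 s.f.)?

L₀ ≈ 39.6 mg/L

BOD₅ = L₀(1 − e^(−5k_1)) ⇒ L₀ = BOD₅ / (1 − e^(−5×0.218))
= 26.3 / (1 − 0.3362) = 26.3 / 0.6638 = 39.62 mg/L.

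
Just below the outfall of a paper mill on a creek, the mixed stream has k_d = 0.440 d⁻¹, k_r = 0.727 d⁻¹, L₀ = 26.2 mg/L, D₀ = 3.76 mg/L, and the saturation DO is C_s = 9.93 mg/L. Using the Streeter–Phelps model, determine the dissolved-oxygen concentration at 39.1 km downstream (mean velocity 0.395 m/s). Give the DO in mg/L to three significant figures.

DO ≈ 1.50 mg/L

Travel time t = x/v = 39.1 km / (0.395 m/s) = 39100 m / 0.395 m/s = 98990 s = 1.146 d.
k_d L₀/(k_r−k_d) = 0.440×26.2/(0.727−0.440) = 11.53/0.2870 = 40.17 mg/L.
e^(−k_d t) = e^(−0.440×1.146) = 0.6040; e^(−k_r t) = e^(−0.727×1.146) = 0.4348.
D = 40.17 × (0.6040 − 0.4348) + 3.76 × 0.4348 = 6.799 + 1.635 = 8.434 mg/L.
DO = C_s − D = 9.93 − 8.434 = 1.496 mg/L.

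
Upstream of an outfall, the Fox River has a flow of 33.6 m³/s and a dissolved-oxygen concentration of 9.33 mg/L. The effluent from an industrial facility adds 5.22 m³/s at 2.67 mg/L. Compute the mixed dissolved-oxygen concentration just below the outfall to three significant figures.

8.43 mg/L

Flow-weighted mixing: C = (Q_r C_r + Q_w C_w)/(Q_r + Q_w)
= (33.6×9.33 + 5.22×2.67)/(33.6 + 5.22) = 327.4/38.82 = 8.434 mg/L.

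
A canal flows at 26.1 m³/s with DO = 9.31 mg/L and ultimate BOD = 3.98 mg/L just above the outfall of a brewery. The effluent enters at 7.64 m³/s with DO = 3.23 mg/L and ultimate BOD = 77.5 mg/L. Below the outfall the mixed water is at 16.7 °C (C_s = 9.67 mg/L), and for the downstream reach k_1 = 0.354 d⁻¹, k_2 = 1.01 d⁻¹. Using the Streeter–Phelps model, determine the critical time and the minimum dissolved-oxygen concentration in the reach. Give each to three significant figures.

t_c ≈ 1.34 d; minimum DO ≈ 5.17 mg/L

Mixed DO = (26.1×9.31 + 7.64×3.23)/(26.1+7.64) = 267.7/33.74 = 7.933 mg/L.
Mixed L₀ = (26.1×3.98 + 7.64×77.5)/(33.74) = 696.0/33.74 = 20.63 mg/L.
Initial deficit D₀ = C_s − DO₀ = 9.67 − 7.933 = 1.737 mg/L.
t_c = (1/0.6560) ln[(1.01/0.354)(1 − 1.737×0.6560/(0.354×20.63))] = 1.524 × ln(2.408) = 1.340 d.
D_c = (0.354/1.01) × 20.63 × e^(−0.354×1.340) = 0.3505 × 20.63 × 0.6224 = 4.500 mg/L.
Minimum DO = 9.67 − 4.500 = 5.170 mg/L.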